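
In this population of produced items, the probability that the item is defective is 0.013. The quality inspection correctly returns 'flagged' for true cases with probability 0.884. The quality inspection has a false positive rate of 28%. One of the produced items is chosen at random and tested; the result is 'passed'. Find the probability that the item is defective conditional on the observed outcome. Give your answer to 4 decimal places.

P(H | E) ≈ 0.0021

Let H be the event that the item is defective. P(H) = 0.013, so P(¬H) = 0.987. With E the 'passed' result, P(E|H) = 0.116 and P(E|¬H) = 0.72.
P(E) = 0.116·0.013 + 0.72·0.987 = 0.0015080 + 0.71064 = 0.71215.
By Bayes' theorem, P(H|E) = 0.0015080 / 0.71215 = 0.0021.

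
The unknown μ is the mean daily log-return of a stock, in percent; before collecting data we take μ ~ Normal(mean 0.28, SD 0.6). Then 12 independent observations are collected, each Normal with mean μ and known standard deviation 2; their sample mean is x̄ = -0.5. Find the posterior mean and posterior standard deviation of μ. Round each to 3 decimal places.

Posterior mean ≈ -0.125; posterior SD ≈ 0.416

Prior precision 1/τ₀² = 1/0.6² = 2.77778; data precision n/σ² = 12/2² = 3.00000.
Posterior precision = 2.77778 + 3.00000 = 5.77778, giving posterior SD = 1/√5.77778 = 0.416.
Posterior mean = (2.77778·0.28 + 3.00000·-0.5) / 5.77778 = -0.125.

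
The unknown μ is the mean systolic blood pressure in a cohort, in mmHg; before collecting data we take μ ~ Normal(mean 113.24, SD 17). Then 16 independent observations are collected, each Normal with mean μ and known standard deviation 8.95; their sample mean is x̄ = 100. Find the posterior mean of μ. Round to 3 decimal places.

Posterior mean ≈ 100.225

With known σ, the Normal prior is conjugate. Weight on the data is w = (n/σ²)/(n/σ² + 1/τ₀²) = 0.199744/(0.199744+0.00346021) = 0.98297.
Posterior mean = w·x̄ + (1−w)·μ₀ = 0.98297·100 + 0.017028·113.24 = 100.225.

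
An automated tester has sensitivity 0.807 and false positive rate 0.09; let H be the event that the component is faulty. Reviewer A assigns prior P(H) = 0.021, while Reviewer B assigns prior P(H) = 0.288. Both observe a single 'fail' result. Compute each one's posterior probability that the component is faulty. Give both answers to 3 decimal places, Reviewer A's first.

P('+'|H) = 0.807, P('+'|¬H) = 0.09.
Reviewer A: numerator 0.807·0.021 = 0.016947; evidence = 0.016947+0.09·0.979 = 0.10506; posterior = 0.161.
Reviewer B: numerator 0.807·0.288 = 0.23242; evidence = 0.23242+0.09·0.712 = 0.29650; posterior = 0.784.

Reviewer A: 0.161; Reviewer B: 0.784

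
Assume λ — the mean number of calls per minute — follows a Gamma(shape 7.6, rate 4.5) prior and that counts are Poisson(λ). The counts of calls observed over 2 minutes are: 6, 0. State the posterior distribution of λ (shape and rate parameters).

Posterior: Gamma(shape=13.6, rate=6.5)

The Poisson likelihood adds the total count to the shape and the number of exposure periods to the rate. Here ∑xᵢ = 6 and n = 2, so shape 7.6→13.6 and rate 4.5→6.5.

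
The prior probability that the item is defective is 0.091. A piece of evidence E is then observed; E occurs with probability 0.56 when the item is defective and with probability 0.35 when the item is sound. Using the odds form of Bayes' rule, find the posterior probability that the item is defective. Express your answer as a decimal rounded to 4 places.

Prior odds = 0.091/(1−0.091) = 0.10011.
Likelihood ratio for E = 0.56/0.35 = 1.6000.
Posterior odds = prior odds × LR = 0.16018.
Posterior probability = odds/(1+odds) = 0.16018/1.1602 = 0.1381.

Posterior probability ≈ 0.1381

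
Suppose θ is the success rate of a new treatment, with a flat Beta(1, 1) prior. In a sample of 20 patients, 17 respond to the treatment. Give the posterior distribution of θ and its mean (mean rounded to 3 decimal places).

Posterior: Beta(18, 4); mean ≈ 0.818

The binomial likelihood is conjugate to the Beta prior: with 17 successes and 3 failures, the posterior is Beta(1+17, 1+3) = Beta(18, 4).
E[θ | data] = 18/(18+4) = 0.818.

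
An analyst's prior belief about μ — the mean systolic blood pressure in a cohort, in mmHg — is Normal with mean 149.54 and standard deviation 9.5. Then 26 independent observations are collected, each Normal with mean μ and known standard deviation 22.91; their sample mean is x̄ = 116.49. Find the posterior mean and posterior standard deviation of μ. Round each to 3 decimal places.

Posterior mean ≈ 122.531; posterior SD ≈ 4.062

Prior precision 1/τ₀² = 1/9.5² = 0.0110803; data precision n/σ² = 26/22.91² = 0.0495363.
Posterior precision = 0.0110803 + 0.0495363 = 0.0606166, giving posterior SD = 1/√0.0606166 = 4.062.
Posterior mean = (0.0110803·149.54 + 0.0495363·116.49) / 0.0606166 = 122.531.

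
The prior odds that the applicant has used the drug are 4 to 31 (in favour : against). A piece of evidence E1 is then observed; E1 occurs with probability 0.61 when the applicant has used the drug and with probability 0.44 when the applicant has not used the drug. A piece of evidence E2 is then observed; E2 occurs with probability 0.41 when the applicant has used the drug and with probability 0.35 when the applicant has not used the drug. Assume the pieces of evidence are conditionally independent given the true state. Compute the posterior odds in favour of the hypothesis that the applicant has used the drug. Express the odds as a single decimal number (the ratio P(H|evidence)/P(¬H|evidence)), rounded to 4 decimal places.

Posterior odds ≈ 0.2096

Prior odds = 4/31 = 0.12903.
Likelihood ratio for E1 = 0.61/0.44 = 1.3864.
Likelihood ratio for E2 = 0.41/0.35 = 1.1714.
Posterior odds = prior odds × LR₁ × LR₂ = 0.20955.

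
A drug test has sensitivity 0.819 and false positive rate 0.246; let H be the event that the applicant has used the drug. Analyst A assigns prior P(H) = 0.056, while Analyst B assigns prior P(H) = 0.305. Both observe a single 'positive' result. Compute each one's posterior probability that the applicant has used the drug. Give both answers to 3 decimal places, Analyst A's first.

P('+'|H) = 0.819, P('+'|¬H) = 0.246.
Analyst A: numerator 0.819·0.056 = 0.045864; evidence = 0.045864+0.246·0.944 = 0.27809; posterior = 0.165.
Analyst B: numerator 0.819·0.305 = 0.24979; evidence = 0.24979+0.246·0.695 = 0.42077; posterior = 0.594.

Analyst A: 0.165; Analyst B: 0.594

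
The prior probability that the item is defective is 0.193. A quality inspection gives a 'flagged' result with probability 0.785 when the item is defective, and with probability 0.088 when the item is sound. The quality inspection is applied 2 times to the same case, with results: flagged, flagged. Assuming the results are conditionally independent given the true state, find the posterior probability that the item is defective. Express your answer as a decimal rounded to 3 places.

Posterior P(H) ≈ 0.950

With H the event that the item is defective, the joint likelihood of the observed sequence is P(data|H) = 0.785·0.785 = 0.61623 and P(data|¬H) = 0.088·0.088 = 0.0077440.
Bayes: P(H|data) = 0.193·0.61623 / (0.193·0.61623 + 0.807·0.0077440) = 0.11893/0.12518 = 0.9501.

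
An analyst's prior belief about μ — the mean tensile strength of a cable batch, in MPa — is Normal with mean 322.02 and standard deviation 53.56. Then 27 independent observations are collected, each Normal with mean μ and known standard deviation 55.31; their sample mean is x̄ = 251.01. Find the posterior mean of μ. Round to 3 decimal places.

Posterior mean ≈ 253.708

Prior precision 1/τ₀² = 1/53.56² = 0.00034859; data precision n/σ² = 27/55.31² = 0.00882585.
Posterior precision = 0.00034859 + 0.00882585 = 0.00917444.
Posterior mean = (0.00034859·322.02 + 0.00882585·251.01) / 0.00917444 = 253.708.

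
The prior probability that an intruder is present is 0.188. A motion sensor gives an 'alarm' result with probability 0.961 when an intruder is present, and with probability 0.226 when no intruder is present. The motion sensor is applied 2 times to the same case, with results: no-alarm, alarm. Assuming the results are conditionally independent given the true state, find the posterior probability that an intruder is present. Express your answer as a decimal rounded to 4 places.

Posterior P(H) ≈ 0.0473

With H the event that an intruder is present, the joint likelihood of the observed sequence is P(data|H) = 0.039·0.961 = 0.037479 and P(data|¬H) = 0.774·0.226 = 0.17492.
Bayes: P(H|data) = 0.188·0.037479 / (0.188·0.037479 + 0.812·0.17492) = 0.0070461/0.14908 = 0.0473.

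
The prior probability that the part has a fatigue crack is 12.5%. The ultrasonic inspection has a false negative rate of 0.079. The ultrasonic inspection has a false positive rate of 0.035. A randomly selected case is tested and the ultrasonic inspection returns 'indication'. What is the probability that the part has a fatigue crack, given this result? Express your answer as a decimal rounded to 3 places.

P(H | E) ≈ 0.790

Write H for 'the part has a fatigue crack'. Prior odds H:¬H = 0.125/0.875 = 0.14286. For the 'indication' outcome, the likelihood ratio is 0.921/0.035 = 26.314.
Posterior odds = 0.14286 × 26.314 = 3.7592, so P(H|E) = 3.7592/(1+3.7592) = 0.790.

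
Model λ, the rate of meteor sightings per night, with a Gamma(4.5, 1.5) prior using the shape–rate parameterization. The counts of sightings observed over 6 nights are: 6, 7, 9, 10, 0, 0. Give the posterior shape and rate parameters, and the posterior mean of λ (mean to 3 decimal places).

Total count ∑xᵢ = 32 over n = 6 nights.
Gamma is conjugate to the Poisson likelihood: posterior is Gamma(shape = 4.5+32 = 36.5, rate = 1.5+6 = 7.5).
E[λ | data] = 36.5/7.5 = 4.867.

Posterior: Gamma(shape=36.5, rate=7.5); mean ≈ 4.867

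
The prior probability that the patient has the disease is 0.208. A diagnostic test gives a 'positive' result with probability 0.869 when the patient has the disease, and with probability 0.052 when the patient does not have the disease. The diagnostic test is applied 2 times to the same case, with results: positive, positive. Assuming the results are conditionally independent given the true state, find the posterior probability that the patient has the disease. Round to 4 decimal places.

With H the event that the patient has the disease, the joint likelihood of the observed sequence is P(data|H) = 0.869·0.869 = 0.75516 and P(data|¬H) = 0.052·0.052 = 0.0027040.
Bayes: P(H|data) = 0.208·0.75516 / (0.208·0.75516 + 0.792·0.0027040) = 0.15707/0.15922 = 0.9865.

Posterior P(H) ≈ 0.9865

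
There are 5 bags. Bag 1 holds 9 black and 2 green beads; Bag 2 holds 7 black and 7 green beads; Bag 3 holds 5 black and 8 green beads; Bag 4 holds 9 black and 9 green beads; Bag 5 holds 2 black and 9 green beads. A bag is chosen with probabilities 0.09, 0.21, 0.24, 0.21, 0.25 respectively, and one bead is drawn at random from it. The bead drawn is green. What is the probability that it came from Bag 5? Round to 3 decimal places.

Posterior probability ≈ 0.354

P(green|Bag 1) = 0.1818; P(green|Bag 2) = 0.5; P(green|Bag 3) = 0.6154; P(green|Bag 4) = 0.5; P(green|Bag 5) = 0.8182.
Prior × likelihood for each source: 0.09·0.1818=0.01636, 0.21·0.5=0.1050, 0.24·0.6154=0.1477, 0.21·0.5=0.1050, 0.25·0.8182=0.2045. Summing gives P(green) = 0.57860.
P(Bag 5 | green) = 0.2045 / 0.57860 = 0.354.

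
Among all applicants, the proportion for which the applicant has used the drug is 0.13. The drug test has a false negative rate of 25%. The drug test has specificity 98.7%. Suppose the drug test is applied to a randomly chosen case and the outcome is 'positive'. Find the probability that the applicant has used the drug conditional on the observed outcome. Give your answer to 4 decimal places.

Let H be the event that the applicant has used the drug. P(H) = 0.13, so P(¬H) = 0.87. With E the 'positive' result, P(E|H) = 0.75 and P(E|¬H) = 0.013.
P(E) = 0.75·0.13 + 0.013·0.87 = 0.097500 + 0.011310 = 0.10881.
By Bayes' theorem, P(H|E) = 0.097500 / 0.10881 = 0.8961.

P(H | E) ≈ 0.8961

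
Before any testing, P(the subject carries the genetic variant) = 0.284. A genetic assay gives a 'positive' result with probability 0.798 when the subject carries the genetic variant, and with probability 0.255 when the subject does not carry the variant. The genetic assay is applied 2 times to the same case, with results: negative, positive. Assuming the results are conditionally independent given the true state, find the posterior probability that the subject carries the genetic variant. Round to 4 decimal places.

Posterior P(H) ≈ 0.2518

With H the event that the subject carries the genetic variant, the joint likelihood of the observed sequence is P(data|H) = 0.202·0.798 = 0.16120 and P(data|¬H) = 0.745·0.255 = 0.18998.
Bayes: P(H|data) = 0.284·0.16120 / (0.284·0.16120 + 0.716·0.18998) = 0.045780/0.18180 = 0.2518.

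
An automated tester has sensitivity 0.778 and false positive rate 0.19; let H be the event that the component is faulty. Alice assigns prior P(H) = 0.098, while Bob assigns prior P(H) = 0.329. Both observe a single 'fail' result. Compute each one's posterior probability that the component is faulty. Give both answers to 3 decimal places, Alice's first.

The likelihood ratio for a 'fail' result is 0.778/0.19 = 4.0947.
Alice: prior odds 0.098/0.902 = 0.10865; posterior odds 0.44488; posterior probability 0.308.
Bob: prior odds 0.329/0.671 = 0.49031; posterior odds 2.0077; posterior probability 0.668.

Alice: 0.308; Bob: 0.668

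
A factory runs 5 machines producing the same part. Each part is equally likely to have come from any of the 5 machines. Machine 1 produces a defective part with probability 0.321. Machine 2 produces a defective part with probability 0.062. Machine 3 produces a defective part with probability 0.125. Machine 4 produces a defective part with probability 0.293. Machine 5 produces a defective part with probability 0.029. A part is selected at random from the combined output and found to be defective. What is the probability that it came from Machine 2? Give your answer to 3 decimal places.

Tabulate prior·likelihood by source: [1] prior 0.2, lik 0.321, product 0.06420; [2] prior 0.2, lik 0.062, product 0.01240; [3] prior 0.2, lik 0.125, product 0.02500; [4] prior 0.2, lik 0.293, product 0.05860; [5] prior 0.2, lik 0.029, product 0.005800.
Normalizing constant = 0.16600; the posterior for Machine 2 is its product over the sum, 0.01240/0.16600 = 0.075.

Posterior probability ≈ 0.075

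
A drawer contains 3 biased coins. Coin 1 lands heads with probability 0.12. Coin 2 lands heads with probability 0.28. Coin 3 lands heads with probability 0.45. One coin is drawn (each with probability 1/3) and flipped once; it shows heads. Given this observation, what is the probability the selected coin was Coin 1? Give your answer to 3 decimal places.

Tabulate prior·likelihood by source: [1] prior 0.333333, lik 0.12, product 0.04000; [2] prior 0.333333, lik 0.28, product 0.09333; [3] prior 0.333333, lik 0.45, product 0.1500.
Normalizing constant = 0.28333; the posterior for Coin 1 is its product over the sum, 0.04000/0.28333 = 0.141.

Posterior probability ≈ 0.141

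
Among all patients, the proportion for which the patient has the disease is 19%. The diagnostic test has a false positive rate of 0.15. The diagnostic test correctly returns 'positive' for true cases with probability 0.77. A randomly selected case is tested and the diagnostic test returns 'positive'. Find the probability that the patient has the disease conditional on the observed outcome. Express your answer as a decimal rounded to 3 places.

P(H | E) ≈ 0.546

Write H for 'the patient has the disease'. Prior odds H:¬H = 0.19/0.81 = 0.23457. For the 'positive' outcome, the likelihood ratio is 0.77/0.15 = 5.1333.
Posterior odds = 0.23457 × 5.1333 = 1.2041, so P(H|E) = 1.2041/(1+1.2041) = 0.546.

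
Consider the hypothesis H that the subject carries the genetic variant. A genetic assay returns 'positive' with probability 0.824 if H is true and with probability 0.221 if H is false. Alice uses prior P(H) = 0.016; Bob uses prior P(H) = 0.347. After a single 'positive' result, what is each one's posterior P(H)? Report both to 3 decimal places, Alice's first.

P('+'|H) = 0.824, P('+'|¬H) = 0.221.
Alice: numerator 0.824·0.016 = 0.013184; evidence = 0.013184+0.221·0.984 = 0.23065; posterior = 0.057.
Bob: numerator 0.824·0.347 = 0.28593; evidence = 0.28593+0.221·0.653 = 0.43024; posterior = 0.665.

Alice: 0.057; Bob: 0.665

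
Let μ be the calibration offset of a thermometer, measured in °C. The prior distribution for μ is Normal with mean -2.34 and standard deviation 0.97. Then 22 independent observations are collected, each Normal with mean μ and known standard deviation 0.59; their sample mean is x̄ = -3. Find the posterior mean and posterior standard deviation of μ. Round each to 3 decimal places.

Prior precision 1/τ₀² = 1/0.97² = 1.06281; data precision n/σ² = 22/0.59² = 63.2002.
Posterior precision = 1.06281 + 63.2002 = 64.2630, giving posterior SD = 1/√64.2630 = 0.125.
Posterior mean = (1.06281·-2.34 + 63.2002·-3) / 64.2630 = -2.989.

Posterior mean ≈ -2.989; posterior SD ≈ 0.125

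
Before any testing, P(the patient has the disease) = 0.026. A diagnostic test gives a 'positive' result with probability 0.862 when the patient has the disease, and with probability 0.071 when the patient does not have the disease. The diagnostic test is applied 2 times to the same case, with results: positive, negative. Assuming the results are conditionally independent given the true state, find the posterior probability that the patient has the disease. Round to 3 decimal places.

Let H be the event that the patient has the disease; start with P(H) = 0.026. P('positive'|H) = 0.862, P('positive'|¬H) = 0.071.
Update on result 1 ('positive'): P(H) ← 0.862·0.0260 / (0.862·0.0260 + 0.071·0.9740) = 0.022412/0.091566 = 0.2448.
Update on result 2 ('negative'): P(H) ← 0.138·0.2448 / (0.138·0.2448 + 0.929·0.7552) = 0.033777/0.73539 = 0.0459.

Posterior P(H) ≈ 0.046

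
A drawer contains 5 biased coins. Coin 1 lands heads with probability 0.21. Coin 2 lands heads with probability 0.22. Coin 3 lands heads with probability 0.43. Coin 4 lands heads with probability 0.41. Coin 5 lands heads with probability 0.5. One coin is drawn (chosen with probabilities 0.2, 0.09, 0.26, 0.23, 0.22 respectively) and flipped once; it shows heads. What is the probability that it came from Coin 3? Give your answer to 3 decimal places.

Posterior probability ≈ 0.296

Tabulate prior·likelihood by source: [1] prior 0.2, lik 0.21, product 0.04200; [2] prior 0.09, lik 0.22, product 0.01980; [3] prior 0.26, lik 0.43, product 0.1118; [4] prior 0.23, lik 0.41, product 0.09430; [5] prior 0.22, lik 0.5, product 0.1100.
Normalizing constant = 0.37790; the posterior for Coin 3 is its product over the sum, 0.1118/0.37790 = 0.296.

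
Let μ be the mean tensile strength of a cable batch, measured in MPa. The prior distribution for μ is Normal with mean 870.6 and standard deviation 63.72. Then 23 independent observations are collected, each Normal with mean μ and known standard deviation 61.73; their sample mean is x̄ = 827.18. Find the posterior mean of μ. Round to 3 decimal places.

Prior precision 1/τ₀² = 1/63.72² = 0.00024629; data precision n/σ² = 23/61.73² = 0.00603581.
Posterior precision = 0.00024629 + 0.00603581 = 0.00628210.
Posterior mean = (0.00024629·870.6 + 0.00603581·827.18) / 0.00628210 = 828.882.

Posterior mean ≈ 828.882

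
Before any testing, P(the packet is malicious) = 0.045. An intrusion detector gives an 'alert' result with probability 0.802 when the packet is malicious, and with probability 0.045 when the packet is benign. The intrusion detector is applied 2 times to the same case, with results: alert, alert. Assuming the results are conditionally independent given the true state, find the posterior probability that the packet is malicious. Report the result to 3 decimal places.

With H the event that the packet is malicious, the joint likelihood of the observed sequence is P(data|H) = 0.802·0.802 = 0.64320 and P(data|¬H) = 0.045·0.045 = 0.0020250.
Bayes: P(H|data) = 0.045·0.64320 / (0.045·0.64320 + 0.955·0.0020250) = 0.028944/0.030878 = 0.9374.

Posterior P(H) ≈ 0.937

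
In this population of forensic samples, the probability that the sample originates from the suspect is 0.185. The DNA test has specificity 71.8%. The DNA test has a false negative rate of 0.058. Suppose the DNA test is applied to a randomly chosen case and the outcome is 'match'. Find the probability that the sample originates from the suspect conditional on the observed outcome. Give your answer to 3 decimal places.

Write H for 'the sample originates from the suspect'. Prior odds H:¬H = 0.185/0.815 = 0.22699. For the 'match' outcome, the likelihood ratio is 0.942/0.282 = 3.3404.
Posterior odds = 0.22699 × 3.3404 = 0.75826, so P(H|E) = 0.75826/(1+0.75826) = 0.431.

P(H | E) ≈ 0.431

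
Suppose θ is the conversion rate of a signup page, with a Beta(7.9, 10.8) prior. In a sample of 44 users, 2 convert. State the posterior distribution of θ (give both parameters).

Posterior: Beta(9.9, 52.8)

The binomial likelihood is conjugate to the Beta prior: with 2 successes and 42 failures, the posterior is Beta(7.9+2, 10.8+42) = Beta(9.9, 52.8).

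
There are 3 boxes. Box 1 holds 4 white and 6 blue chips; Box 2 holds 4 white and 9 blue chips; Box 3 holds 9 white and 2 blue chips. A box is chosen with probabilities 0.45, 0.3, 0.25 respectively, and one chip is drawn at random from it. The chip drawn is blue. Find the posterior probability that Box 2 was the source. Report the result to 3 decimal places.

Posterior probability ≈ 0.397

Tabulate prior·likelihood by source: [1] prior 0.45, lik 0.6, product 0.2700; [2] prior 0.3, lik 0.6923, product 0.2077; [3] prior 0.25, lik 0.1818, product 0.04545.
Normalizing constant = 0.52315; the posterior for Box 2 is its product over the sum, 0.2077/0.52315 = 0.397.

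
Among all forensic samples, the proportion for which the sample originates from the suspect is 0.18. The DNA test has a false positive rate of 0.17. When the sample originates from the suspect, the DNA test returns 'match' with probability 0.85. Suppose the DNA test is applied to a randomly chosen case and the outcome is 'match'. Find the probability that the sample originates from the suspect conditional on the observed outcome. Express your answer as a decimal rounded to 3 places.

P(H | E) ≈ 0.523

Write H for 'the sample originates from the suspect'. Prior odds H:¬H = 0.18/0.82 = 0.21951. For the 'match' outcome, the likelihood ratio is 0.85/0.17 = 5.0000.
Posterior odds = 0.21951 × 5.0000 = 1.0976, so P(H|E) = 1.0976/(1+1.0976) = 0.523.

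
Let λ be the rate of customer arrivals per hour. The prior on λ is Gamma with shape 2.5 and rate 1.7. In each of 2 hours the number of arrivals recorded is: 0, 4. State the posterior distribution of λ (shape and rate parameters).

The Poisson likelihood adds the total count to the shape and the number of exposure periods to the rate. Here ∑xᵢ = 4 and n = 2, so shape 2.5→6.5 and rate 1.7→3.7.

Posterior: Gamma(shape=6.5, rate=3.7)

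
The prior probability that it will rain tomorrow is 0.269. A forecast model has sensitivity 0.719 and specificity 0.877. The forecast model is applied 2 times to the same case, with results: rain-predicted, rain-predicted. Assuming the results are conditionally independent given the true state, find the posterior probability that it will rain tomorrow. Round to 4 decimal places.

With H the event that it will rain tomorrow, the joint likelihood of the observed sequence is P(data|H) = 0.719·0.719 = 0.51696 and P(data|¬H) = 0.123·0.123 = 0.015129.
Bayes: P(H|data) = 0.269·0.51696 / (0.269·0.51696 + 0.731·0.015129) = 0.13906/0.15012 = 0.9263.

Posterior P(H) ≈ 0.9263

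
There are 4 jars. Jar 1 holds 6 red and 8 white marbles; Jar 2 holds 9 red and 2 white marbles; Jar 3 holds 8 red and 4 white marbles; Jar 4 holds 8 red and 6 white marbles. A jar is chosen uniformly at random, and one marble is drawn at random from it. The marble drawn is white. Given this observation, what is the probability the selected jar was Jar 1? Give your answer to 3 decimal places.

Posterior probability ≈ 0.377

P(white|Jar 1) = 0.5714; P(white|Jar 2) = 0.1818; P(white|Jar 3) = 0.3333; P(white|Jar 4) = 0.4286.
Prior × likelihood for each source: 0.25·0.5714=0.1429, 0.25·0.1818=0.04545, 0.25·0.3333=0.08333, 0.25·0.4286=0.1071. Summing gives P(white) = 0.37879.
P(Jar 1 | white) = 0.1429 / 0.37879 = 0.377.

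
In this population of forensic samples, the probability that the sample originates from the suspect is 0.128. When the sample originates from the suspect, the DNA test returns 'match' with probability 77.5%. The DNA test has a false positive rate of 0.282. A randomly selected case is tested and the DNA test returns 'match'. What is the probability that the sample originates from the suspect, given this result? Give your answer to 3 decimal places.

P(H | E) ≈ 0.287

Let H be the event that the sample originates from the suspect. P(H) = 0.128, so P(¬H) = 0.872. With E the 'match' result, P(E|H) = 0.775 and P(E|¬H) = 0.282.
P(E) = 0.775·0.128 + 0.282·0.872 = 0.099200 + 0.24590 = 0.34510.
By Bayes' theorem, P(H|E) = 0.099200 / 0.34510 = 0.287.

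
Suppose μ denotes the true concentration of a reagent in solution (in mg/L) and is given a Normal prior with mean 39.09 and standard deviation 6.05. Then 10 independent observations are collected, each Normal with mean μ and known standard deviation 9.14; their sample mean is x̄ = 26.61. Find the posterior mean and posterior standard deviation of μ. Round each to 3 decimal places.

With known σ, the Normal prior is conjugate. Weight on the data is w = (n/σ²)/(n/σ² + 1/τ₀²) = 0.119704/(0.119704+0.0273205) = 0.81418.
Posterior mean = w·x̄ + (1−w)·μ₀ = 0.81418·26.61 + 0.18582·39.09 = 28.929. Posterior variance = 1/(0.119704+0.0273205) = 6.80160, so SD = 2.608.

Posterior mean ≈ 28.929; posterior SD ≈ 2.608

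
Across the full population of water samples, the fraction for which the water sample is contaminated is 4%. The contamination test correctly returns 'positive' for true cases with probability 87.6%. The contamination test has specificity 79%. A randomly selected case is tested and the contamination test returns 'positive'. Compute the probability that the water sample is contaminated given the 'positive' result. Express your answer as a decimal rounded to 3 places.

P(H | E) ≈ 0.148

Write H for 'the water sample is contaminated'. Prior odds H:¬H = 0.04/0.96 = 0.041667. For the 'positive' outcome, the likelihood ratio is 0.876/0.21 = 4.1714.
Posterior odds = 0.041667 × 4.1714 = 0.17381, so P(H|E) = 0.17381/(1+0.17381) = 0.148.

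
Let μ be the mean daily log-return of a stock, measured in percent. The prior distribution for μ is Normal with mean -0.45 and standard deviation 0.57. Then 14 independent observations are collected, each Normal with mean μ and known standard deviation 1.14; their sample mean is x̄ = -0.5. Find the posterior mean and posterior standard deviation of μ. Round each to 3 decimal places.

Posterior mean ≈ -0.489; posterior SD ≈ 0.269

With known σ, the Normal prior is conjugate. Weight on the data is w = (n/σ²)/(n/σ² + 1/τ₀²) = 10.7725/(10.7725+3.07787) = 0.77778.
Posterior mean = w·x̄ + (1−w)·μ₀ = 0.77778·-0.5 + 0.22222·-0.45 = -0.489. Posterior variance = 1/(10.7725+3.07787) = 0.0722000, so SD = 0.269.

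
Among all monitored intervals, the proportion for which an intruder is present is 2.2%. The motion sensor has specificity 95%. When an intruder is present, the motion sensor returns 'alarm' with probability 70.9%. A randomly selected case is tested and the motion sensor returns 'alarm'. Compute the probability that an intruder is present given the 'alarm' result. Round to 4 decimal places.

Let H be the event that an intruder is present. P(H) = 0.022, so P(¬H) = 0.978. With E the 'alarm' result, P(E|H) = 0.709 and P(E|¬H) = 0.05.
P(E) = 0.709·0.022 + 0.05·0.978 = 0.015598 + 0.048900 = 0.064498.
By Bayes' theorem, P(H|E) = 0.015598 / 0.064498 = 0.2418.

P(H | E) ≈ 0.2418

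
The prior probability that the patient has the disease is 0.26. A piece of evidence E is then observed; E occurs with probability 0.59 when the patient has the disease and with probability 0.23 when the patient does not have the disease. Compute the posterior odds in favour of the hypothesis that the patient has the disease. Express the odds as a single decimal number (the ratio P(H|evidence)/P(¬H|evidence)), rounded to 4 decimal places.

Prior odds = 0.26/(1−0.26) = 0.35135.
Likelihood ratio for E = 0.59/0.23 = 2.5652.
Posterior odds = prior odds × LR = 0.90129.

Posterior odds ≈ 0.9013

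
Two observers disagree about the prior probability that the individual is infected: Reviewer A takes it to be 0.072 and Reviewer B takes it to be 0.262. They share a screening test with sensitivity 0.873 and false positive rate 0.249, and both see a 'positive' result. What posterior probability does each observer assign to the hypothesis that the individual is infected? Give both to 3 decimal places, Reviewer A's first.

Reviewer A: 0.214; Reviewer B: 0.555

The likelihood ratio for a 'positive' result is 0.873/0.249 = 3.5060.
Reviewer A: prior odds 0.072/0.928 = 0.077586; posterior odds 0.27202; posterior probability 0.214.
Reviewer B: prior odds 0.262/0.738 = 0.35501; posterior odds 1.2447; posterior probability 0.555.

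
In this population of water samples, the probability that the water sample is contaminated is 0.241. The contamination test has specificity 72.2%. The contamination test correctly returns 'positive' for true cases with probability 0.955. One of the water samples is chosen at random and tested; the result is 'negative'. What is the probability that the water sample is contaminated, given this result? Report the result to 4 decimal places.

Let H be the event that the water sample is contaminated. P(H) = 0.241, so P(¬H) = 0.759. With E the 'negative' result, P(E|H) = 0.045 and P(E|¬H) = 0.722.
P(E) = 0.045·0.241 + 0.722·0.759 = 0.010845 + 0.54800 = 0.55884.
By Bayes' theorem, P(H|E) = 0.010845 / 0.55884 = 0.0194.

P(H | E) ≈ 0.0194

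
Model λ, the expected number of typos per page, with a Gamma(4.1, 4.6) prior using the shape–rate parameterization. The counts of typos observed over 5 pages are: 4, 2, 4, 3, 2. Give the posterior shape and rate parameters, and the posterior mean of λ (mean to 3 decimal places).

The Poisson likelihood adds the total count to the shape and the number of exposure periods to the rate. Here ∑xᵢ = 15 and n = 5, so shape 4.1→19.1 and rate 4.6→9.6.
E[λ | data] = 19.1/9.6 = 1.990.

Posterior: Gamma(shape=19.1, rate=9.6); mean ≈ 1.990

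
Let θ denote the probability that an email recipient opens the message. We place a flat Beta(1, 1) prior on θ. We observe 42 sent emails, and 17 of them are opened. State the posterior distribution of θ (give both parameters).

The binomial likelihood is conjugate to the Beta prior: with 17 successes and 25 failures, the posterior is Beta(1+17, 1+25) = Beta(18, 26).

Posterior: Beta(18, 26)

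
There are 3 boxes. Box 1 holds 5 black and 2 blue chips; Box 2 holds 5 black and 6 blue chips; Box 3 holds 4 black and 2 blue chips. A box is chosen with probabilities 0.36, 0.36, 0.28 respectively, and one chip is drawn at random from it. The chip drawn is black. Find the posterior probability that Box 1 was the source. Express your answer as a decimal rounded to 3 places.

Tabulate prior·likelihood by source: [1] prior 0.36, lik 0.7143, product 0.2571; [2] prior 0.36, lik 0.4545, product 0.1636; [3] prior 0.28, lik 0.6667, product 0.1867.
Normalizing constant = 0.60745; the posterior for Box 1 is its product over the sum, 0.2571/0.60745 = 0.423.

Posterior probability ≈ 0.423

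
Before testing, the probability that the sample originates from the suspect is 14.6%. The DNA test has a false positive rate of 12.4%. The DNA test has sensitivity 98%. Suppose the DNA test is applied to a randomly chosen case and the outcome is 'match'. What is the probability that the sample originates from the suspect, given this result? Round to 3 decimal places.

P(H | E) ≈ 0.575

Write H for 'the sample originates from the suspect'. Prior odds H:¬H = 0.146/0.854 = 0.17096. For the 'match' outcome, the likelihood ratio is 0.98/0.124 = 7.9032.
Posterior odds = 0.17096 × 7.9032 = 1.3511, so P(H|E) = 1.3511/(1+1.3511) = 0.575.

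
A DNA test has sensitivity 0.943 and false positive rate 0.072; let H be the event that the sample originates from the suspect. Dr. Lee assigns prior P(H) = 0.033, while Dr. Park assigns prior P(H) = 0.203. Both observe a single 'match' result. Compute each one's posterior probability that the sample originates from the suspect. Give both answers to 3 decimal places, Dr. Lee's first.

Dr. Lee: 0.309; Dr. Park: 0.769

The likelihood ratio for a 'match' result is 0.943/0.072 = 13.097.
Dr. Lee: prior odds 0.033/0.967 = 0.034126; posterior odds 0.44696; posterior probability 0.309.
Dr. Park: prior odds 0.203/0.797 = 0.25471; posterior odds 3.3359; posterior probability 0.769.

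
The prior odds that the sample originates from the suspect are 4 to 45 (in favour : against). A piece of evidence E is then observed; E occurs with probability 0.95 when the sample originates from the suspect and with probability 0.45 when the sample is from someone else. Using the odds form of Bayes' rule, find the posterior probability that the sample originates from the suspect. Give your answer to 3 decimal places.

Posterior probability ≈ 0.158

Prior odds = 4/45 = 0.088889. In log-odds, ln(0.088889) = -2.4204.
Add log likelihood ratio: ln(2.1111) = 0.74721.
Posterior log-odds = -1.6732, so posterior odds = exp(-1.6732) = 0.18765. Converting, P(H|E) = 0.18765/1.1877 = 0.158.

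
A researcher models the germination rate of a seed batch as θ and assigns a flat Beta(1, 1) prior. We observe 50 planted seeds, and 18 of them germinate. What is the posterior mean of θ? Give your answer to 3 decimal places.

Posterior mean ≈ 0.365

The binomial likelihood is conjugate to the Beta prior: with 18 successes and 32 failures, the posterior is Beta(1+18, 1+32) = Beta(19, 33).
E[θ | data] = 19/(19+33) = 0.365.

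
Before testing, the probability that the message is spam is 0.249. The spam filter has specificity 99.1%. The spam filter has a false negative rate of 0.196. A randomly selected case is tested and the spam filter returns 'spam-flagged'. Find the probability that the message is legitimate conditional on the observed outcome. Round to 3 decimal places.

P(¬H | E) ≈ 0.033

Let H be the event that the message is spam. P(H) = 0.249, so P(¬H) = 0.751. With E the 'spam-flagged' result, P(E|H) = 0.804 and P(E|¬H) = 0.009.
P(E) = 0.804·0.249 + 0.009·0.751 = 0.20020 + 0.0067590 = 0.20696.
By Bayes' theorem, P(H|E) = 0.20020 / 0.20696 = 0.967. Hence P(¬H|E) = 1 − 0.967 = 0.033.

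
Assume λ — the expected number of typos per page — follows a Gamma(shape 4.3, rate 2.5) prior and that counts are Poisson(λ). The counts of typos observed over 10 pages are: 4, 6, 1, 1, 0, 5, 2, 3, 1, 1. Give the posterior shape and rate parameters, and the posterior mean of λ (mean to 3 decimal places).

Total count ∑xᵢ = 24 over n = 10 pages.
Gamma is conjugate to the Poisson likelihood: posterior is Gamma(shape = 4.3+24 = 28.3, rate = 2.5+10 = 12.5).
Posterior mean = shape/rate = 28.3/12.5 = 2.264.

Posterior: Gamma(shape=28.3, rate=12.5); mean ≈ 2.264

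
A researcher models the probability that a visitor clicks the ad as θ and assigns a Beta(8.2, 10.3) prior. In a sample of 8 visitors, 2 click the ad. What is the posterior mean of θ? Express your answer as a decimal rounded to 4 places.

The binomial likelihood is conjugate to the Beta prior: with 2 successes and 6 failures, the posterior is Beta(8.2+2, 10.3+6) = Beta(10.2, 16.3).
E[θ | data] = 10.2/(10.2+16.3) = 0.3849.

Posterior mean ≈ 0.3849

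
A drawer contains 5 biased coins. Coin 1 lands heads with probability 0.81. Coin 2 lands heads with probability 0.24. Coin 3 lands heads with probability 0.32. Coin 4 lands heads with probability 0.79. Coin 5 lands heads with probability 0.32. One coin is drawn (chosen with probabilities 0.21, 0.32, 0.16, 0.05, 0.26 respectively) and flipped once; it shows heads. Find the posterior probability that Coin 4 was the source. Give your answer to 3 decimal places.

Posterior probability ≈ 0.094

P(heads|C1) = 0.81; P(heads|C2) = 0.24; P(heads|C3) = 0.32; P(heads|C4) = 0.79; P(heads|C5) = 0.32.
Prior × likelihood for each source: 0.21·0.81=0.1701, 0.32·0.24=0.07680, 0.16·0.32=0.05120, 0.05·0.79=0.03950, 0.26·0.32=0.08320. Summing gives P(heads) = 0.42080.
P(Coin 4 | heads) = 0.03950 / 0.42080 = 0.094.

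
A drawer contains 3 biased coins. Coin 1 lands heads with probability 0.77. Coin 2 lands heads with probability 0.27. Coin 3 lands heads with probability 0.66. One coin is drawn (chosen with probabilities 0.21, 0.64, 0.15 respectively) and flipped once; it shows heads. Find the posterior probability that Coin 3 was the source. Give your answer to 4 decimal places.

P(heads|C1) = 0.77; P(heads|C2) = 0.27; P(heads|C3) = 0.66.
Prior × likelihood for each source: 0.21·0.77=0.1617, 0.64·0.27=0.1728, 0.15·0.66=0.09900. Summing gives P(heads) = 0.43350.
P(Coin 3 | heads) = 0.09900 / 0.43350 = 0.2284.

Posterior probability ≈ 0.2284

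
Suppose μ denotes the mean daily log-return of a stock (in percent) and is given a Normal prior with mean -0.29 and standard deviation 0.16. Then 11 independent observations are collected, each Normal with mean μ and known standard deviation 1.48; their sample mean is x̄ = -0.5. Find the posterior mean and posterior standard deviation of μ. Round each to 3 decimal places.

Prior precision 1/τ₀² = 1/0.16² = 39.0625; data precision n/σ² = 11/1.48² = 5.02191.
Posterior precision = 39.0625 + 5.02191 = 44.0844, giving posterior SD = 1/√44.0844 = 0.151.
Posterior mean = (39.0625·-0.29 + 5.02191·-0.5) / 44.0844 = -0.314.

Posterior mean ≈ -0.314; posterior SD ≈ 0.151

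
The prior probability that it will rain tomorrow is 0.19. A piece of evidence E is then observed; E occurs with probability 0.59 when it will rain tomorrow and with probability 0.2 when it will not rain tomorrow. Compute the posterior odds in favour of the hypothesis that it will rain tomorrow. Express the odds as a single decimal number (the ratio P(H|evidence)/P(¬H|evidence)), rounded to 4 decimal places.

Posterior odds ≈ 0.6920

Prior odds = 0.19/(1−0.19) = 0.23457.
Likelihood ratio for E = 0.59/0.2 = 2.9500.
Posterior odds = prior odds × LR = 0.69198.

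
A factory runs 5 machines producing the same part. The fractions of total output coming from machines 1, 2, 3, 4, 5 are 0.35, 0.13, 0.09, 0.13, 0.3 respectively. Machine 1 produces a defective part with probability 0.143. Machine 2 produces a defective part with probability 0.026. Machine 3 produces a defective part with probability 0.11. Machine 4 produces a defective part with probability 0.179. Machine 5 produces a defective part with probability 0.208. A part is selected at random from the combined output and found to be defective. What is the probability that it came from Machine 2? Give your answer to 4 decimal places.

Tabulate prior·likelihood by source: [1] prior 0.35, lik 0.143, product 0.05005; [2] prior 0.13, lik 0.026, product 0.003380; [3] prior 0.09, lik 0.11, product 0.009900; [4] prior 0.13, lik 0.179, product 0.02327; [5] prior 0.3, lik 0.208, product 0.06240.
Normalizing constant = 0.14900; the posterior for Machine 2 is its product over the sum, 0.003380/0.14900 = 0.0227.

Posterior probability ≈ 0.0227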